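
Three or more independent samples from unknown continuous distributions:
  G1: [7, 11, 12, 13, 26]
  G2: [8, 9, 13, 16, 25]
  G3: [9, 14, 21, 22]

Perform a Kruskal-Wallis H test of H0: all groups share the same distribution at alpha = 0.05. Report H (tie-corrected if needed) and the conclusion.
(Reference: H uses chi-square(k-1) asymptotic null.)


Step 1: Combine all N = 14 observations and assign midranks.
sorted (value, group, rank): (7,G1,1), (8,G2,2), (9,G2,3.5), (9,G3,3.5), (11,G1,5), (12,G1,6), (13,G1,7.5), (13,G2,7.5), (14,G3,9), (16,G2,10), (21,G3,11), (22,G3,12), (25,G2,13), (26,G1,14)
Step 2: Sum ranks within each group.
R_1 = 33.5 (n_1 = 5)
R_2 = 36 (n_2 = 5)
R_3 = 35.5 (n_3 = 4)
Step 3: H = 12/(N(N+1)) * sum(R_i^2/n_i) - 3(N+1)
     = 12/(14*15) * (33.5^2/5 + 36^2/5 + 35.5^2/4) - 3*15
     = 0.057143 * 798.712 - 45
     = 0.640714.
Step 4: Ties present; correction factor C = 1 - 12/(14^3 - 14) = 0.995604. Corrected H = 0.640714 / 0.995604 = 0.643543.
Step 5: Under H0, H ~ chi^2(2); p-value = 0.724864.
Step 6: alpha = 0.05. fail to reject H0.

H = 0.6435, df = 2, p = 0.724864, fail to reject H0.


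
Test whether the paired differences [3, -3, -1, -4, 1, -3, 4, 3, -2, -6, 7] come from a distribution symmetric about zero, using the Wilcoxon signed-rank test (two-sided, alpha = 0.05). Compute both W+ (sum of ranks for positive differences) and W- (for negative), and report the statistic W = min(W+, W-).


Step 1: Drop any zero differences (none here) and take |d_i|.
|d| = [3, 3, 1, 4, 1, 3, 4, 3, 2, 6, 7]
Step 2: Midrank |d_i| (ties get averaged ranks).
ranks: |3|->5.5, |3|->5.5, |1|->1.5, |4|->8.5, |1|->1.5, |3|->5.5, |4|->8.5, |3|->5.5, |2|->3, |6|->10, |7|->11
Step 3: Attach original signs; sum ranks with positive sign and with negative sign.
W+ = 5.5 + 1.5 + 8.5 + 5.5 + 11 = 32
W- = 5.5 + 1.5 + 8.5 + 5.5 + 3 + 10 = 34
(Check: W+ + W- = 66 should equal n(n+1)/2 = 66.)
Step 4: Test statistic W = min(W+, W-) = 32.
Step 5: Ties in |d|, so use the tie-corrected normal approximation.
        E[W] = n(n+1)/4 = 11*12/4 = 33.
        Tie groups: |d|=1 (t=2), |d|=3 (t=4), |d|=4 (t=2); sum(t^3 - t) = 72.
        Var[W] = n(n+1)(2n+1)/24 - sum(t^3-t)/48 = 3036/24 - 72/48 = 125.
        z = (W - E[W]) / sqrt(Var[W]) = (32 - 33) / 11.1803 = -0.0894.
        Two-sided p = 2*Phi(z) = 0.928730.
Step 6: alpha = 0.05. fail to reject H0.

W+ = 32, W- = 34, W = min = 32, p = 0.928730, fail to reject H0.


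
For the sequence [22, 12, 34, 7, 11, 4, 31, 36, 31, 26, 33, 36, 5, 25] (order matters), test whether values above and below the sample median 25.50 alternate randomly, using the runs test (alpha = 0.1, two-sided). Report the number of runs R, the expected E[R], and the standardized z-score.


Step 1: Compute median = 25.50; label A = above, B = below.
Labels in order: BBABBBAAAAAABB  (n_A = 7, n_B = 7)
Step 2: Count runs R = 5.
Step 3: Under H0 (random ordering), E[R] = 2*n_A*n_B/(n_A+n_B) + 1 = 2*7*7/14 + 1 = 8.0000.
        Var[R] = 2*n_A*n_B*(2*n_A*n_B - n_A - n_B) / ((n_A+n_B)^2 * (n_A+n_B-1)) = 8232/2548 = 3.2308.
        SD[R] = 1.7974.
Step 4: Continuity-corrected z = (R + 0.5 - E[R]) / SD[R] = (5 + 0.5 - 8.0000) / 1.7974 = -1.3909.
Step 5: Two-sided p-value via normal approximation = 2*(1 - Phi(|z|)) = 0.164264.
Step 6: alpha = 0.1. fail to reject H0.

R = 5, z = -1.3909, p = 0.164264, fail to reject H0.


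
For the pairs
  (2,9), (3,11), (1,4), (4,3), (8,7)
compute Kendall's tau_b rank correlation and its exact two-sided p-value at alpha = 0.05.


Step 1: Enumerate the 10 unordered pairs (i,j) with i<j and classify each by sign(x_j-x_i) * sign(y_j-y_i).
  (1,2):dx=+1,dy=+2->C; (1,3):dx=-1,dy=-5->C; (1,4):dx=+2,dy=-6->D; (1,5):dx=+6,dy=-2->D
  (2,3):dx=-2,dy=-7->C; (2,4):dx=+1,dy=-8->D; (2,5):dx=+5,dy=-4->D; (3,4):dx=+3,dy=-1->D
  (3,5):dx=+7,dy=+3->C; (4,5):dx=+4,dy=+4->C
Step 2: C = 5, D = 5, total pairs = 10.
Step 3: tau = (C - D)/(n(n-1)/2) = (5 - 5)/10 = 0.000000.
Step 4: Exact two-sided p-value (enumerate n! = 120 permutations of y under H0): p = 1.000000.
Step 5: alpha = 0.05. fail to reject H0.

tau_b = 0.0000 (C=5, D=5), p = 1.000000, fail to reject H0.


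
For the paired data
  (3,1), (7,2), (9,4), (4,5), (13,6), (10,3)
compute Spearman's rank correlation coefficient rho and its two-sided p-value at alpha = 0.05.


Step 1: Rank x and y separately (midranks; no ties here).
rank(x): 3->1, 7->3, 9->4, 4->2, 13->6, 10->5
rank(y): 1->1, 2->2, 4->4, 5->5, 6->6, 3->3
Step 2: d_i = R_x(i) - R_y(i); compute d_i^2.
  (1-1)^2=0, (3-2)^2=1, (4-4)^2=0, (2-5)^2=9, (6-6)^2=0, (5-3)^2=4
sum(d^2) = 14.
Step 3: rho = 1 - 6*14 / (6*(6^2 - 1)) = 1 - 84/210 = 0.600000.
Step 4: Under H0, t = rho * sqrt((n-2)/(1-rho^2)) = 1.5000 ~ t(4).
Step 5: Two-sided p-value from the t-distribution with 4 df = 0.208000.
Step 6: alpha = 0.05. fail to reject H0.

rho = 0.6000, p = 0.208000, fail to reject H0 at alpha = 0.05.


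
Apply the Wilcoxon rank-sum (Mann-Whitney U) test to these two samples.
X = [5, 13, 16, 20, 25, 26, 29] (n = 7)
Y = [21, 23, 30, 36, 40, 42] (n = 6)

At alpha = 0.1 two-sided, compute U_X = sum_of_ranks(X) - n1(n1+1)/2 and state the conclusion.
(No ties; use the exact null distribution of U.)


Step 1: Combine and sort all 13 observations; assign midranks.
sorted (value, group): (5,X), (13,X), (16,X), (20,X), (21,Y), (23,Y), (25,X), (26,X), (29,X), (30,Y), (36,Y), (40,Y), (42,Y)
ranks: 5->1, 13->2, 16->3, 20->4, 21->5, 23->6, 25->7, 26->8, 29->9, 30->10, 36->11, 40->12, 42->13
Step 2: Rank sum for X: R1 = 1 + 2 + 3 + 4 + 7 + 8 + 9 = 34.
Step 3: U_X = R1 - n1(n1+1)/2 = 34 - 7*8/2 = 34 - 28 = 6.
       U_Y = n1*n2 - U_X = 42 - 6 = 36.
Step 4: No ties, so the exact null distribution of U (based on enumerating the C(13,7) = 1716 equally likely rank assignments) gives the two-sided p-value.
Step 5: p-value = 0.034965; compare to alpha = 0.1. reject H0.

U_X = 6, p = 0.034965, reject H0 at alpha = 0.1.


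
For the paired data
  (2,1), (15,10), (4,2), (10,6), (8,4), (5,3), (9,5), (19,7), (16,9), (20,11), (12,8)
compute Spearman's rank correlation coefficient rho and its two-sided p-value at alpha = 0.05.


Step 1: Rank x and y separately (midranks; no ties here).
rank(x): 2->1, 15->8, 4->2, 10->6, 8->4, 5->3, 9->5, 19->10, 16->9, 20->11, 12->7
rank(y): 1->1, 10->10, 2->2, 6->6, 4->4, 3->3, 5->5, 7->7, 9->9, 11->11, 8->8
Step 2: d_i = R_x(i) - R_y(i); compute d_i^2.
  (1-1)^2=0, (8-10)^2=4, (2-2)^2=0, (6-6)^2=0, (4-4)^2=0, (3-3)^2=0, (5-5)^2=0, (10-7)^2=9, (9-9)^2=0, (11-11)^2=0, (7-8)^2=1
sum(d^2) = 14.
Step 3: rho = 1 - 6*14 / (11*(11^2 - 1)) = 1 - 84/1320 = 0.936364.
Step 4: Under H0, t = rho * sqrt((n-2)/(1-rho^2)) = 8.0024 ~ t(9).
Step 5: Two-sided p-value from the t-distribution with 9 df = 0.000022.
Step 6: alpha = 0.05. reject H0.

rho = 0.9364, p = 0.000022, reject H0 at alpha = 0.05.


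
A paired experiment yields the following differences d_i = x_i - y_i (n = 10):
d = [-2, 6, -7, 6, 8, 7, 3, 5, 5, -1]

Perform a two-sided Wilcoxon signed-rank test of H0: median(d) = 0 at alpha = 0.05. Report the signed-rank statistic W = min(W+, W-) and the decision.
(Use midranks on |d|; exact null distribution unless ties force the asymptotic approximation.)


Step 1: Drop any zero differences (none here) and take |d_i|.
|d| = [2, 6, 7, 6, 8, 7, 3, 5, 5, 1]
Step 2: Midrank |d_i| (ties get averaged ranks).
ranks: |2|->2, |6|->6.5, |7|->8.5, |6|->6.5, |8|->10, |7|->8.5, |3|->3, |5|->4.5, |5|->4.5, |1|->1
Step 3: Attach original signs; sum ranks with positive sign and with negative sign.
W+ = 6.5 + 6.5 + 10 + 8.5 + 3 + 4.5 + 4.5 = 43.5
W- = 2 + 8.5 + 1 = 11.5
(Check: W+ + W- = 55 should equal n(n+1)/2 = 55.)
Step 4: Test statistic W = min(W+, W-) = 11.5.
Step 5: Ties in |d|, so use the tie-corrected normal approximation.
        E[W] = n(n+1)/4 = 10*11/4 = 27.5.
        Tie groups: |d|=5 (t=2), |d|=6 (t=2), |d|=7 (t=2); sum(t^3 - t) = 18.
        Var[W] = n(n+1)(2n+1)/24 - sum(t^3-t)/48 = 2310/24 - 18/48 = 95.875.
        z = (W - E[W]) / sqrt(Var[W]) = (11.5 - 27.5) / 9.7916 = -1.6341.
        Two-sided p = 2*Phi(z) = 0.102247.
Step 6: alpha = 0.05. fail to reject H0.

W+ = 43.5, W- = 11.5, W = min = 11.5, p = 0.102247, fail to reject H0.


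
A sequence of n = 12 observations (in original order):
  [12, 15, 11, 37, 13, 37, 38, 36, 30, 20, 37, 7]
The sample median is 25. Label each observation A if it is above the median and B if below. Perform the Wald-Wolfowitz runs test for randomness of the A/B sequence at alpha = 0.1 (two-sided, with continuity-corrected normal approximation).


Step 1: Compute median = 25; label A = above, B = below.
Labels in order: BBBABAAAABAB  (n_A = 6, n_B = 6)
Step 2: Count runs R = 7.
Step 3: Under H0 (random ordering), E[R] = 2*n_A*n_B/(n_A+n_B) + 1 = 2*6*6/12 + 1 = 7.0000.
        Var[R] = 2*n_A*n_B*(2*n_A*n_B - n_A - n_B) / ((n_A+n_B)^2 * (n_A+n_B-1)) = 4320/1584 = 2.7273.
        SD[R] = 1.6514.
Step 4: R = E[R], so z = 0 with no continuity correction.
Step 5: Two-sided p-value via normal approximation = 2*(1 - Phi(|z|)) = 1.000000.
Step 6: alpha = 0.1. fail to reject H0.

R = 7, z = 0.0000, p = 1.000000, fail to reject H0.


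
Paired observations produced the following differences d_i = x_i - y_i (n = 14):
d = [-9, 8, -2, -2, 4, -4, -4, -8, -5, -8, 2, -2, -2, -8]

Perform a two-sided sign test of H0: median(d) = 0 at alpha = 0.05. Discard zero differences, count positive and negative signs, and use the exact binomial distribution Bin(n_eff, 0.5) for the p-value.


Step 1: Discard zero differences. Original n = 14; n_eff = number of nonzero differences = 14.
Nonzero differences (with sign): -9, +8, -2, -2, +4, -4, -4, -8, -5, -8, +2, -2, -2, -8
Step 2: Count signs: positive = 3, negative = 11.
Step 3: Under H0: P(positive) = 0.5, so the number of positives S ~ Bin(14, 0.5).
Step 4: Two-sided exact p-value = sum of Bin(14,0.5) probabilities at or below the observed probability = 0.057373.
Step 5: alpha = 0.05. fail to reject H0.

n_eff = 14, pos = 3, neg = 11, p = 0.057373, fail to reject H0.


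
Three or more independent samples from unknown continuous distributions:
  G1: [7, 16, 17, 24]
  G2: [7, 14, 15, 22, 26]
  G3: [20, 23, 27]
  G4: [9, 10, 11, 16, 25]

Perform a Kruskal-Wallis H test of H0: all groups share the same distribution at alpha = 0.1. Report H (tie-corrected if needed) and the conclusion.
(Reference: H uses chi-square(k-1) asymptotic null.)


Step 1: Combine all N = 17 observations and assign midranks.
sorted (value, group, rank): (7,G1,1.5), (7,G2,1.5), (9,G4,3), (10,G4,4), (11,G4,5), (14,G2,6), (15,G2,7), (16,G1,8.5), (16,G4,8.5), (17,G1,10), (20,G3,11), (22,G2,12), (23,G3,13), (24,G1,14), (25,G4,15), (26,G2,16), (27,G3,17)
Step 2: Sum ranks within each group.
R_1 = 34 (n_1 = 4)
R_2 = 42.5 (n_2 = 5)
R_3 = 41 (n_3 = 3)
R_4 = 35.5 (n_4 = 5)
Step 3: H = 12/(N(N+1)) * sum(R_i^2/n_i) - 3(N+1)
     = 12/(17*18) * (34^2/4 + 42.5^2/5 + 41^2/3 + 35.5^2/5) - 3*18
     = 0.039216 * 1462.63 - 54
     = 3.358170.
Step 4: Ties present; correction factor C = 1 - 12/(17^3 - 17) = 0.997549. Corrected H = 3.358170 / 0.997549 = 3.366421.
Step 5: Under H0, H ~ chi^2(3); p-value = 0.338505.
Step 6: alpha = 0.1. fail to reject H0.

H = 3.3664, df = 3, p = 0.338505, fail to reject H0.


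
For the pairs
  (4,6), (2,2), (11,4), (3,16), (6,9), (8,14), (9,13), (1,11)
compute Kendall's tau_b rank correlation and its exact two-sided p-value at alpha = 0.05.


Step 1: Enumerate the 28 unordered pairs (i,j) with i<j and classify each by sign(x_j-x_i) * sign(y_j-y_i).
  (1,2):dx=-2,dy=-4->C; (1,3):dx=+7,dy=-2->D; (1,4):dx=-1,dy=+10->D; (1,5):dx=+2,dy=+3->C
  (1,6):dx=+4,dy=+8->C; (1,7):dx=+5,dy=+7->C; (1,8):dx=-3,dy=+5->D; (2,3):dx=+9,dy=+2->C
  (2,4):dx=+1,dy=+14->C; (2,5):dx=+4,dy=+7->C; (2,6):dx=+6,dy=+12->C; (2,7):dx=+7,dy=+11->C
  (2,8):dx=-1,dy=+9->D; (3,4):dx=-8,dy=+12->D; (3,5):dx=-5,dy=+5->D; (3,6):dx=-3,dy=+10->D
  (3,7):dx=-2,dy=+9->D; (3,8):dx=-10,dy=+7->D; (4,5):dx=+3,dy=-7->D; (4,6):dx=+5,dy=-2->D
  (4,7):dx=+6,dy=-3->D; (4,8):dx=-2,dy=-5->C; (5,6):dx=+2,dy=+5->C; (5,7):dx=+3,dy=+4->C
  (5,8):dx=-5,dy=+2->D; (6,7):dx=+1,dy=-1->D; (6,8):dx=-7,dy=-3->C; (7,8):dx=-8,dy=-2->C
Step 2: C = 14, D = 14, total pairs = 28.
Step 3: tau = (C - D)/(n(n-1)/2) = (14 - 14)/28 = 0.000000.
Step 4: Exact two-sided p-value (enumerate n! = 40320 permutations of y under H0): p = 1.000000.
Step 5: alpha = 0.05. fail to reject H0.

tau_b = 0.0000 (C=14, D=14), p = 1.000000, fail to reject H0.


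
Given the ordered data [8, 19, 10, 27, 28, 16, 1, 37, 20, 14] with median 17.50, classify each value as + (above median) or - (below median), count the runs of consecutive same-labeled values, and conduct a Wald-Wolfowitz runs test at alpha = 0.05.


Step 1: Compute median = 17.50; label A = above, B = below.
Labels in order: BABAABBAAB  (n_A = 5, n_B = 5)
Step 2: Count runs R = 7.
Step 3: Under H0 (random ordering), E[R] = 2*n_A*n_B/(n_A+n_B) + 1 = 2*5*5/10 + 1 = 6.0000.
        Var[R] = 2*n_A*n_B*(2*n_A*n_B - n_A - n_B) / ((n_A+n_B)^2 * (n_A+n_B-1)) = 2000/900 = 2.2222.
        SD[R] = 1.4907.
Step 4: Continuity-corrected z = (R - 0.5 - E[R]) / SD[R] = (7 - 0.5 - 6.0000) / 1.4907 = 0.3354.
Step 5: Two-sided p-value via normal approximation = 2*(1 - Phi(|z|)) = 0.737316.
Step 6: alpha = 0.05. fail to reject H0.

R = 7, z = 0.3354, p = 0.737316, fail to reject H0.


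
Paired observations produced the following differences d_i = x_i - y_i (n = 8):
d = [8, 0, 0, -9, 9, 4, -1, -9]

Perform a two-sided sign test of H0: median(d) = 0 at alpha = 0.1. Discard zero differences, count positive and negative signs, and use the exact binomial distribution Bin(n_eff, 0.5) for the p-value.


Step 1: Discard zero differences. Original n = 8; n_eff = number of nonzero differences = 6.
Nonzero differences (with sign): +8, -9, +9, +4, -1, -9
Step 2: Count signs: positive = 3, negative = 3.
Step 3: Under H0: P(positive) = 0.5, so the number of positives S ~ Bin(6, 0.5).
Step 4: Two-sided exact p-value = sum of Bin(6,0.5) probabilities at or below the observed probability = 1.000000.
Step 5: alpha = 0.1. fail to reject H0.

n_eff = 6, pos = 3, neg = 3, p = 1.000000, fail to reject H0.


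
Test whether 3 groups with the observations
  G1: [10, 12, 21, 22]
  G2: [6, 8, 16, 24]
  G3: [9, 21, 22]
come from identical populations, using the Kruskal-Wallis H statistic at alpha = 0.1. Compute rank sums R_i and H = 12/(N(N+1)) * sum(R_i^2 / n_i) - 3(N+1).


Step 1: Combine all N = 11 observations and assign midranks.
sorted (value, group, rank): (6,G2,1), (8,G2,2), (9,G3,3), (10,G1,4), (12,G1,5), (16,G2,6), (21,G1,7.5), (21,G3,7.5), (22,G1,9.5), (22,G3,9.5), (24,G2,11)
Step 2: Sum ranks within each group.
R_1 = 26 (n_1 = 4)
R_2 = 20 (n_2 = 4)
R_3 = 20 (n_3 = 3)
Step 3: H = 12/(N(N+1)) * sum(R_i^2/n_i) - 3(N+1)
     = 12/(11*12) * (26^2/4 + 20^2/4 + 20^2/3) - 3*12
     = 0.090909 * 402.333 - 36
     = 0.575758.
Step 4: Ties present; correction factor C = 1 - 12/(11^3 - 11) = 0.990909. Corrected H = 0.575758 / 0.990909 = 0.581040.
Step 5: Under H0, H ~ chi^2(2); p-value = 0.747875.
Step 6: alpha = 0.1. fail to reject H0.

H = 0.5810, df = 2, p = 0.747875, fail to reject H0.


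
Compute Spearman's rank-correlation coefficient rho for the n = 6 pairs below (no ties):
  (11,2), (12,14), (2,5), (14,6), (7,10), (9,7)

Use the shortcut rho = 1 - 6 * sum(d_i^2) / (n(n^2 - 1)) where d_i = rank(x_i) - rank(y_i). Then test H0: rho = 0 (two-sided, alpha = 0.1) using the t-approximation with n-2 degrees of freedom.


Step 1: Rank x and y separately (midranks; no ties here).
rank(x): 11->4, 12->5, 2->1, 14->6, 7->2, 9->3
rank(y): 2->1, 14->6, 5->2, 6->3, 10->5, 7->4
Step 2: d_i = R_x(i) - R_y(i); compute d_i^2.
  (4-1)^2=9, (5-6)^2=1, (1-2)^2=1, (6-3)^2=9, (2-5)^2=9, (3-4)^2=1
sum(d^2) = 30.
Step 3: rho = 1 - 6*30 / (6*(6^2 - 1)) = 1 - 180/210 = 0.142857.
Step 4: Under H0, t = rho * sqrt((n-2)/(1-rho^2)) = 0.2887 ~ t(4).
Step 5: Two-sided p-value from the t-distribution with 4 df = 0.787172.
Step 6: alpha = 0.1. fail to reject H0.

rho = 0.1429, p = 0.787172, fail to reject H0 at alpha = 0.1.


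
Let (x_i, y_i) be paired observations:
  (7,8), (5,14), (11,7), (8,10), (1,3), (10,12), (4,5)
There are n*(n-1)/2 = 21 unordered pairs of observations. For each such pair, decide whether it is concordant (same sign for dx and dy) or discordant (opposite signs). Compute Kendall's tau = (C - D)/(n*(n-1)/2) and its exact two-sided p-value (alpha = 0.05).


Step 1: Enumerate the 21 unordered pairs (i,j) with i<j and classify each by sign(x_j-x_i) * sign(y_j-y_i).
  (1,2):dx=-2,dy=+6->D; (1,3):dx=+4,dy=-1->D; (1,4):dx=+1,dy=+2->C; (1,5):dx=-6,dy=-5->C
  (1,6):dx=+3,dy=+4->C; (1,7):dx=-3,dy=-3->C; (2,3):dx=+6,dy=-7->D; (2,4):dx=+3,dy=-4->D
  (2,5):dx=-4,dy=-11->C; (2,6):dx=+5,dy=-2->D; (2,7):dx=-1,dy=-9->C; (3,4):dx=-3,dy=+3->D
  (3,5):dx=-10,dy=-4->C; (3,6):dx=-1,dy=+5->D; (3,7):dx=-7,dy=-2->C; (4,5):dx=-7,dy=-7->C
  (4,6):dx=+2,dy=+2->C; (4,7):dx=-4,dy=-5->C; (5,6):dx=+9,dy=+9->C; (5,7):dx=+3,dy=+2->C
  (6,7):dx=-6,dy=-7->C
Step 2: C = 14, D = 7, total pairs = 21.
Step 3: tau = (C - D)/(n(n-1)/2) = (14 - 7)/21 = 0.333333.
Step 4: Exact two-sided p-value (enumerate n! = 5040 permutations of y under H0): p = 0.381349.
Step 5: alpha = 0.05. fail to reject H0.

tau_b = 0.3333 (C=14, D=7), p = 0.381349, fail to reject H0.


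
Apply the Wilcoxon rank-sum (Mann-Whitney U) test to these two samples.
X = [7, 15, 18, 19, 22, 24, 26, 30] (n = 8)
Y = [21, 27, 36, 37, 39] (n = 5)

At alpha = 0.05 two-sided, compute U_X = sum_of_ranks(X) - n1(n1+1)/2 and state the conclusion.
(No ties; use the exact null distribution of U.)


Step 1: Combine and sort all 13 observations; assign midranks.
sorted (value, group): (7,X), (15,X), (18,X), (19,X), (21,Y), (22,X), (24,X), (26,X), (27,Y), (30,X), (36,Y), (37,Y), (39,Y)
ranks: 7->1, 15->2, 18->3, 19->4, 21->5, 22->6, 24->7, 26->8, 27->9, 30->10, 36->11, 37->12, 39->13
Step 2: Rank sum for X: R1 = 1 + 2 + 3 + 4 + 6 + 7 + 8 + 10 = 41.
Step 3: U_X = R1 - n1(n1+1)/2 = 41 - 8*9/2 = 41 - 36 = 5.
       U_Y = n1*n2 - U_X = 40 - 5 = 35.
Step 4: No ties, so the exact null distribution of U (based on enumerating the C(13,8) = 1287 equally likely rank assignments) gives the two-sided p-value.
Step 5: p-value = 0.029526; compare to alpha = 0.05. reject H0.

U_X = 5, p = 0.029526, reject H0 at alpha = 0.05.


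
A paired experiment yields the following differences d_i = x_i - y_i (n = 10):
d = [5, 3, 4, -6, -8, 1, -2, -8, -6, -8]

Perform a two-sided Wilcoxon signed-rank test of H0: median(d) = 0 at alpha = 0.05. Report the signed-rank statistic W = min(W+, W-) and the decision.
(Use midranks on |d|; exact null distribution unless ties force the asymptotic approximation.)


Step 1: Drop any zero differences (none here) and take |d_i|.
|d| = [5, 3, 4, 6, 8, 1, 2, 8, 6, 8]
Step 2: Midrank |d_i| (ties get averaged ranks).
ranks: |5|->5, |3|->3, |4|->4, |6|->6.5, |8|->9, |1|->1, |2|->2, |8|->9, |6|->6.5, |8|->9
Step 3: Attach original signs; sum ranks with positive sign and with negative sign.
W+ = 5 + 3 + 4 + 1 = 13
W- = 6.5 + 9 + 2 + 9 + 6.5 + 9 = 42
(Check: W+ + W- = 55 should equal n(n+1)/2 = 55.)
Step 4: Test statistic W = min(W+, W-) = 13.
Step 5: Ties in |d|, so use the tie-corrected normal approximation.
        E[W] = n(n+1)/4 = 10*11/4 = 27.5.
        Tie groups: |d|=6 (t=2), |d|=8 (t=3); sum(t^3 - t) = 30.
        Var[W] = n(n+1)(2n+1)/24 - sum(t^3-t)/48 = 2310/24 - 30/48 = 95.625.
        z = (W - E[W]) / sqrt(Var[W]) = (13 - 27.5) / 9.7788 = -1.4828.
        Two-sided p = 2*Phi(z) = 0.138128.
Step 6: alpha = 0.05. fail to reject H0.

W+ = 13, W- = 42, W = min = 13, p = 0.138128, fail to reject H0.


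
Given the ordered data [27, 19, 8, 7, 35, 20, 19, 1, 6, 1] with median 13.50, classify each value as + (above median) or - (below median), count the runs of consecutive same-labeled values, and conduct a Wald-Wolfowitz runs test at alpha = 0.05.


Step 1: Compute median = 13.50; label A = above, B = below.
Labels in order: AABBAAABBB  (n_A = 5, n_B = 5)
Step 2: Count runs R = 4.
Step 3: Under H0 (random ordering), E[R] = 2*n_A*n_B/(n_A+n_B) + 1 = 2*5*5/10 + 1 = 6.0000.
        Var[R] = 2*n_A*n_B*(2*n_A*n_B - n_A - n_B) / ((n_A+n_B)^2 * (n_A+n_B-1)) = 2000/900 = 2.2222.
        SD[R] = 1.4907.
Step 4: Continuity-corrected z = (R + 0.5 - E[R]) / SD[R] = (4 + 0.5 - 6.0000) / 1.4907 = -1.0062.
Step 5: Two-sided p-value via normal approximation = 2*(1 - Phi(|z|)) = 0.314305.
Step 6: alpha = 0.05. fail to reject H0.

R = 4, z = -1.0062, p = 0.314305, fail to reject H0.


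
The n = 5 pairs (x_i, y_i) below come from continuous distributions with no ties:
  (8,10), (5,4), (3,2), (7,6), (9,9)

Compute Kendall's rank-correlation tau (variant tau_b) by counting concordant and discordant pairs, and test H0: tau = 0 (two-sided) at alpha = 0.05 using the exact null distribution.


Step 1: Enumerate the 10 unordered pairs (i,j) with i<j and classify each by sign(x_j-x_i) * sign(y_j-y_i).
  (1,2):dx=-3,dy=-6->C; (1,3):dx=-5,dy=-8->C; (1,4):dx=-1,dy=-4->C; (1,5):dx=+1,dy=-1->D
  (2,3):dx=-2,dy=-2->C; (2,4):dx=+2,dy=+2->C; (2,5):dx=+4,dy=+5->C; (3,4):dx=+4,dy=+4->C
  (3,5):dx=+6,dy=+7->C; (4,5):dx=+2,dy=+3->C
Step 2: C = 9, D = 1, total pairs = 10.
Step 3: tau = (C - D)/(n(n-1)/2) = (9 - 1)/10 = 0.800000.
Step 4: Exact two-sided p-value (enumerate n! = 120 permutations of y under H0): p = 0.083333.
Step 5: alpha = 0.05. fail to reject H0.

tau_b = 0.8000 (C=9, D=1), p = 0.083333, fail to reject H0.


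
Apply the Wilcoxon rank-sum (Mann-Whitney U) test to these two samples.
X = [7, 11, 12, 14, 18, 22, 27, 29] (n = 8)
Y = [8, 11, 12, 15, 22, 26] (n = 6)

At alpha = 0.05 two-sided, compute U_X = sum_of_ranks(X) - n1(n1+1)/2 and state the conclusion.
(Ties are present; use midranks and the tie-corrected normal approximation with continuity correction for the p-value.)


Step 1: Combine and sort all 14 observations; assign midranks.
sorted (value, group): (7,X), (8,Y), (11,X), (11,Y), (12,X), (12,Y), (14,X), (15,Y), (18,X), (22,X), (22,Y), (26,Y), (27,X), (29,X)
ranks: 7->1, 8->2, 11->3.5, 11->3.5, 12->5.5, 12->5.5, 14->7, 15->8, 18->9, 22->10.5, 22->10.5, 26->12, 27->13, 29->14
Step 2: Rank sum for X: R1 = 1 + 3.5 + 5.5 + 7 + 9 + 10.5 + 13 + 14 = 63.5.
Step 3: U_X = R1 - n1(n1+1)/2 = 63.5 - 8*9/2 = 63.5 - 36 = 27.5.
       U_Y = n1*n2 - U_X = 48 - 27.5 = 20.5.
Step 4: Ties are present, so use the tie-corrected normal approximation (with continuity correction) for the p-value.
Step 5: p-value = 0.697586; compare to alpha = 0.05. fail to reject H0.

U_X = 27.5, p = 0.697586, fail to reject H0 at alpha = 0.05.


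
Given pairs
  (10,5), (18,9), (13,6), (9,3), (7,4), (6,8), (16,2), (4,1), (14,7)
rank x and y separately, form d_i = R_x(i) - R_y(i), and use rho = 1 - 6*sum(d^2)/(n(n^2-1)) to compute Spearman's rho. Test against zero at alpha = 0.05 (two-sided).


Step 1: Rank x and y separately (midranks; no ties here).
rank(x): 10->5, 18->9, 13->6, 9->4, 7->3, 6->2, 16->8, 4->1, 14->7
rank(y): 5->5, 9->9, 6->6, 3->3, 4->4, 8->8, 2->2, 1->1, 7->7
Step 2: d_i = R_x(i) - R_y(i); compute d_i^2.
  (5-5)^2=0, (9-9)^2=0, (6-6)^2=0, (4-3)^2=1, (3-4)^2=1, (2-8)^2=36, (8-2)^2=36, (1-1)^2=0, (7-7)^2=0
sum(d^2) = 74.
Step 3: rho = 1 - 6*74 / (9*(9^2 - 1)) = 1 - 444/720 = 0.383333.
Step 4: Under H0, t = rho * sqrt((n-2)/(1-rho^2)) = 1.0981 ~ t(7).
Step 5: Two-sided p-value from the t-distribution with 7 df = 0.308495.
Step 6: alpha = 0.05. fail to reject H0.

rho = 0.3833, p = 0.308495, fail to reject H0 at alpha = 0.05.


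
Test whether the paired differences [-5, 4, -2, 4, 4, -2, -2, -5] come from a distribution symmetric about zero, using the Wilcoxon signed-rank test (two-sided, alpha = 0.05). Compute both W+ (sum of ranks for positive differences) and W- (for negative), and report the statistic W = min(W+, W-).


Step 1: Drop any zero differences (none here) and take |d_i|.
|d| = [5, 4, 2, 4, 4, 2, 2, 5]
Step 2: Midrank |d_i| (ties get averaged ranks).
ranks: |5|->7.5, |4|->5, |2|->2, |4|->5, |4|->5, |2|->2, |2|->2, |5|->7.5
Step 3: Attach original signs; sum ranks with positive sign and with negative sign.
W+ = 5 + 5 + 5 = 15
W- = 7.5 + 2 + 2 + 2 + 7.5 = 21
(Check: W+ + W- = 36 should equal n(n+1)/2 = 36.)
Step 4: Test statistic W = min(W+, W-) = 15.
Step 5: Ties in |d|, so use the tie-corrected normal approximation.
        E[W] = n(n+1)/4 = 8*9/4 = 18.
        Tie groups: |d|=2 (t=3), |d|=4 (t=3), |d|=5 (t=2); sum(t^3 - t) = 54.
        Var[W] = n(n+1)(2n+1)/24 - sum(t^3-t)/48 = 1224/24 - 54/48 = 49.875.
        z = (W - E[W]) / sqrt(Var[W]) = (15 - 18) / 7.0622 = -0.4248.
        Two-sided p = 2*Phi(z) = 0.670986.
Step 6: alpha = 0.05. fail to reject H0.

W+ = 15, W- = 21, W = min = 15, p = 0.670986, fail to reject H0.


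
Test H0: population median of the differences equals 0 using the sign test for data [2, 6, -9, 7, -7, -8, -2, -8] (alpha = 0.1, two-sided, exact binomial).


Step 1: Discard zero differences. Original n = 8; n_eff = number of nonzero differences = 8.
Nonzero differences (with sign): +2, +6, -9, +7, -7, -8, -2, -8
Step 2: Count signs: positive = 3, negative = 5.
Step 3: Under H0: P(positive) = 0.5, so the number of positives S ~ Bin(8, 0.5).
Step 4: Two-sided exact p-value = sum of Bin(8,0.5) probabilities at or below the observed probability = 0.726562.
Step 5: alpha = 0.1. fail to reject H0.

n_eff = 8, pos = 3, neg = 5, p = 0.726562, fail to reject H0.


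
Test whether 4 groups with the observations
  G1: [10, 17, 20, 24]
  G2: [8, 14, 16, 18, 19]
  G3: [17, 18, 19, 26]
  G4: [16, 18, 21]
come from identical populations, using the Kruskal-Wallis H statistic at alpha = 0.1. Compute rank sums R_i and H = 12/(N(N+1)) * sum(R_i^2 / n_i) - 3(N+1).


Step 1: Combine all N = 16 observations and assign midranks.
sorted (value, group, rank): (8,G2,1), (10,G1,2), (14,G2,3), (16,G2,4.5), (16,G4,4.5), (17,G1,6.5), (17,G3,6.5), (18,G2,9), (18,G3,9), (18,G4,9), (19,G2,11.5), (19,G3,11.5), (20,G1,13), (21,G4,14), (24,G1,15), (26,G3,16)
Step 2: Sum ranks within each group.
R_1 = 36.5 (n_1 = 4)
R_2 = 29 (n_2 = 5)
R_3 = 43 (n_3 = 4)
R_4 = 27.5 (n_4 = 3)
Step 3: H = 12/(N(N+1)) * sum(R_i^2/n_i) - 3(N+1)
     = 12/(16*17) * (36.5^2/4 + 29^2/5 + 43^2/4 + 27.5^2/3) - 3*17
     = 0.044118 * 1215.6 - 51
     = 2.629228.
Step 4: Ties present; correction factor C = 1 - 42/(16^3 - 16) = 0.989706. Corrected H = 2.629228 / 0.989706 = 2.656575.
Step 5: Under H0, H ~ chi^2(3); p-value = 0.447657.
Step 6: alpha = 0.1. fail to reject H0.

H = 2.6566, df = 3, p = 0.447657, fail to reject H0.


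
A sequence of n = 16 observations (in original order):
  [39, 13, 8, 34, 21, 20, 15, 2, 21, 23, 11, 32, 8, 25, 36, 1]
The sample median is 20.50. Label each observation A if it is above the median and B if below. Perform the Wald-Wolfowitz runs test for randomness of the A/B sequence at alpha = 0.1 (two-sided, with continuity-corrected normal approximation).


Step 1: Compute median = 20.50; label A = above, B = below.
Labels in order: ABBAABBBAABABAAB  (n_A = 8, n_B = 8)
Step 2: Count runs R = 10.
Step 3: Under H0 (random ordering), E[R] = 2*n_A*n_B/(n_A+n_B) + 1 = 2*8*8/16 + 1 = 9.0000.
        Var[R] = 2*n_A*n_B*(2*n_A*n_B - n_A - n_B) / ((n_A+n_B)^2 * (n_A+n_B-1)) = 14336/3840 = 3.7333.
        SD[R] = 1.9322.
Step 4: Continuity-corrected z = (R - 0.5 - E[R]) / SD[R] = (10 - 0.5 - 9.0000) / 1.9322 = 0.2588.
Step 5: Two-sided p-value via normal approximation = 2*(1 - Phi(|z|)) = 0.795809.
Step 6: alpha = 0.1. fail to reject H0.

R = 10, z = 0.2588, p = 0.795809, fail to reject H0.


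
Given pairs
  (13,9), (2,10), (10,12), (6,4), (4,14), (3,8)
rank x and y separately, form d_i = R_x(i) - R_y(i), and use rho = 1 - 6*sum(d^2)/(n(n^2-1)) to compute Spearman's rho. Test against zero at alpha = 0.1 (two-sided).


Step 1: Rank x and y separately (midranks; no ties here).
rank(x): 13->6, 2->1, 10->5, 6->4, 4->3, 3->2
rank(y): 9->3, 10->4, 12->5, 4->1, 14->6, 8->2
Step 2: d_i = R_x(i) - R_y(i); compute d_i^2.
  (6-3)^2=9, (1-4)^2=9, (5-5)^2=0, (4-1)^2=9, (3-6)^2=9, (2-2)^2=0
sum(d^2) = 36.
Step 3: rho = 1 - 6*36 / (6*(6^2 - 1)) = 1 - 216/210 = -0.028571.
Step 4: Under H0, t = rho * sqrt((n-2)/(1-rho^2)) = -0.0572 ~ t(4).
Step 5: Two-sided p-value from the t-distribution with 4 df = 0.957155.
Step 6: alpha = 0.1. fail to reject H0.

rho = -0.0286, p = 0.957155, fail to reject H0 at alpha = 0.1.


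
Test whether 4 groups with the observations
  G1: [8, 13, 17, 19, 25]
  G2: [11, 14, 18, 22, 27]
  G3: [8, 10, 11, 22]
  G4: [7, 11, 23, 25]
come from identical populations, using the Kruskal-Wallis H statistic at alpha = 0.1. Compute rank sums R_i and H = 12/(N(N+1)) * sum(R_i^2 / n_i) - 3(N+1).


Step 1: Combine all N = 18 observations and assign midranks.
sorted (value, group, rank): (7,G4,1), (8,G1,2.5), (8,G3,2.5), (10,G3,4), (11,G2,6), (11,G3,6), (11,G4,6), (13,G1,8), (14,G2,9), (17,G1,10), (18,G2,11), (19,G1,12), (22,G2,13.5), (22,G3,13.5), (23,G4,15), (25,G1,16.5), (25,G4,16.5), (27,G2,18)
Step 2: Sum ranks within each group.
R_1 = 49 (n_1 = 5)
R_2 = 57.5 (n_2 = 5)
R_3 = 26 (n_3 = 4)
R_4 = 38.5 (n_4 = 4)
Step 3: H = 12/(N(N+1)) * sum(R_i^2/n_i) - 3(N+1)
     = 12/(18*19) * (49^2/5 + 57.5^2/5 + 26^2/4 + 38.5^2/4) - 3*19
     = 0.035088 * 1681.01 - 57
     = 1.982895.
Step 4: Ties present; correction factor C = 1 - 42/(18^3 - 18) = 0.992776. Corrected H = 1.982895 / 0.992776 = 1.997323.
Step 5: Under H0, H ~ chi^2(3); p-value = 0.572962.
Step 6: alpha = 0.1. fail to reject H0.

H = 1.9973, df = 3, p = 0.572962, fail to reject H0.


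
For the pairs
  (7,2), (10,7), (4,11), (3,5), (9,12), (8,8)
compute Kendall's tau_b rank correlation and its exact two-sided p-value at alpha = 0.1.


Step 1: Enumerate the 15 unordered pairs (i,j) with i<j and classify each by sign(x_j-x_i) * sign(y_j-y_i).
  (1,2):dx=+3,dy=+5->C; (1,3):dx=-3,dy=+9->D; (1,4):dx=-4,dy=+3->D; (1,5):dx=+2,dy=+10->C
  (1,6):dx=+1,dy=+6->C; (2,3):dx=-6,dy=+4->D; (2,4):dx=-7,dy=-2->C; (2,5):dx=-1,dy=+5->D
  (2,6):dx=-2,dy=+1->D; (3,4):dx=-1,dy=-6->C; (3,5):dx=+5,dy=+1->C; (3,6):dx=+4,dy=-3->D
  (4,5):dx=+6,dy=+7->C; (4,6):dx=+5,dy=+3->C; (5,6):dx=-1,dy=-4->C
Step 2: C = 9, D = 6, total pairs = 15.
Step 3: tau = (C - D)/(n(n-1)/2) = (9 - 6)/15 = 0.200000.
Step 4: Exact two-sided p-value (enumerate n! = 720 permutations of y under H0): p = 0.719444.
Step 5: alpha = 0.1. fail to reject H0.

tau_b = 0.2000 (C=9, D=6), p = 0.719444, fail to reject H0.


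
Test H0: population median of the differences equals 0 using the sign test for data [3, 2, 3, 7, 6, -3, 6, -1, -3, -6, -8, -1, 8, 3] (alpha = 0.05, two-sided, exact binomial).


Step 1: Discard zero differences. Original n = 14; n_eff = number of nonzero differences = 14.
Nonzero differences (with sign): +3, +2, +3, +7, +6, -3, +6, -1, -3, -6, -8, -1, +8, +3
Step 2: Count signs: positive = 8, negative = 6.
Step 3: Under H0: P(positive) = 0.5, so the number of positives S ~ Bin(14, 0.5).
Step 4: Two-sided exact p-value = sum of Bin(14,0.5) probabilities at or below the observed probability = 0.790527.
Step 5: alpha = 0.05. fail to reject H0.

n_eff = 14, pos = 8, neg = 6, p = 0.790527, fail to reject H0.


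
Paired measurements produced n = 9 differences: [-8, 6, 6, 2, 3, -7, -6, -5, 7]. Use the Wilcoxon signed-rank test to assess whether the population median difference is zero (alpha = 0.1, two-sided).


Step 1: Drop any zero differences (none here) and take |d_i|.
|d| = [8, 6, 6, 2, 3, 7, 6, 5, 7]
Step 2: Midrank |d_i| (ties get averaged ranks).
ranks: |8|->9, |6|->5, |6|->5, |2|->1, |3|->2, |7|->7.5, |6|->5, |5|->3, |7|->7.5
Step 3: Attach original signs; sum ranks with positive sign and with negative sign.
W+ = 5 + 5 + 1 + 2 + 7.5 = 20.5
W- = 9 + 7.5 + 5 + 3 = 24.5
(Check: W+ + W- = 45 should equal n(n+1)/2 = 45.)
Step 4: Test statistic W = min(W+, W-) = 20.5.
Step 5: Ties in |d|, so use the tie-corrected normal approximation.
        E[W] = n(n+1)/4 = 9*10/4 = 22.5.
        Tie groups: |d|=6 (t=3), |d|=7 (t=2); sum(t^3 - t) = 30.
        Var[W] = n(n+1)(2n+1)/24 - sum(t^3-t)/48 = 1710/24 - 30/48 = 70.625.
        z = (W - E[W]) / sqrt(Var[W]) = (20.5 - 22.5) / 8.4039 = -0.2380.
        Two-sided p = 2*Phi(z) = 0.811892.
Step 6: alpha = 0.1. fail to reject H0.

W+ = 20.5, W- = 24.5, W = min = 20.5, p = 0.811892, fail to reject H0.


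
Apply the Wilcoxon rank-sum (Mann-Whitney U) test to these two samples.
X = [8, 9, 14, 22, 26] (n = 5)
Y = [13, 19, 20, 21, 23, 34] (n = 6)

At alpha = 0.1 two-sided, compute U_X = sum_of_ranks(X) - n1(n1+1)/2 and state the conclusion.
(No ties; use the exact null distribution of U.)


Step 1: Combine and sort all 11 observations; assign midranks.
sorted (value, group): (8,X), (9,X), (13,Y), (14,X), (19,Y), (20,Y), (21,Y), (22,X), (23,Y), (26,X), (34,Y)
ranks: 8->1, 9->2, 13->3, 14->4, 19->5, 20->6, 21->7, 22->8, 23->9, 26->10, 34->11
Step 2: Rank sum for X: R1 = 1 + 2 + 4 + 8 + 10 = 25.
Step 3: U_X = R1 - n1(n1+1)/2 = 25 - 5*6/2 = 25 - 15 = 10.
       U_Y = n1*n2 - U_X = 30 - 10 = 20.
Step 4: No ties, so the exact null distribution of U (based on enumerating the C(11,5) = 462 equally likely rank assignments) gives the two-sided p-value.
Step 5: p-value = 0.428571; compare to alpha = 0.1. fail to reject H0.

U_X = 10, p = 0.428571, fail to reject H0 at alpha = 0.1.


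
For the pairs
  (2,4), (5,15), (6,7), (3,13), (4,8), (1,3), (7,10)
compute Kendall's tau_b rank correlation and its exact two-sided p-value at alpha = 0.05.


Step 1: Enumerate the 21 unordered pairs (i,j) with i<j and classify each by sign(x_j-x_i) * sign(y_j-y_i).
  (1,2):dx=+3,dy=+11->C; (1,3):dx=+4,dy=+3->C; (1,4):dx=+1,dy=+9->C; (1,5):dx=+2,dy=+4->C
  (1,6):dx=-1,dy=-1->C; (1,7):dx=+5,dy=+6->C; (2,3):dx=+1,dy=-8->D; (2,4):dx=-2,dy=-2->C
  (2,5):dx=-1,dy=-7->C; (2,6):dx=-4,dy=-12->C; (2,7):dx=+2,dy=-5->D; (3,4):dx=-3,dy=+6->D
  (3,5):dx=-2,dy=+1->D; (3,6):dx=-5,dy=-4->C; (3,7):dx=+1,dy=+3->C; (4,5):dx=+1,dy=-5->D
  (4,6):dx=-2,dy=-10->C; (4,7):dx=+4,dy=-3->D; (5,6):dx=-3,dy=-5->C; (5,7):dx=+3,dy=+2->C
  (6,7):dx=+6,dy=+7->C
Step 2: C = 15, D = 6, total pairs = 21.
Step 3: tau = (C - D)/(n(n-1)/2) = (15 - 6)/21 = 0.428571.
Step 4: Exact two-sided p-value (enumerate n! = 5040 permutations of y under H0): p = 0.238889.
Step 5: alpha = 0.05. fail to reject H0.

tau_b = 0.4286 (C=15, D=6), p = 0.238889, fail to reject H0.


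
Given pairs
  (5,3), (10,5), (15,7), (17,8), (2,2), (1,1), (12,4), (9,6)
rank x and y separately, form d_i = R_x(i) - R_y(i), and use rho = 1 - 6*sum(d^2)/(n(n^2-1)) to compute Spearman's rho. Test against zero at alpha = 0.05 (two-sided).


Step 1: Rank x and y separately (midranks; no ties here).
rank(x): 5->3, 10->5, 15->7, 17->8, 2->2, 1->1, 12->6, 9->4
rank(y): 3->3, 5->5, 7->7, 8->8, 2->2, 1->1, 4->4, 6->6
Step 2: d_i = R_x(i) - R_y(i); compute d_i^2.
  (3-3)^2=0, (5-5)^2=0, (7-7)^2=0, (8-8)^2=0, (2-2)^2=0, (1-1)^2=0, (6-4)^2=4, (4-6)^2=4
sum(d^2) = 8.
Step 3: rho = 1 - 6*8 / (8*(8^2 - 1)) = 1 - 48/504 = 0.904762.
Step 4: Under H0, t = rho * sqrt((n-2)/(1-rho^2)) = 5.2034 ~ t(6).
Step 5: Two-sided p-value from the t-distribution with 6 df = 0.002008.
Step 6: alpha = 0.05. reject H0.

rho = 0.9048, p = 0.002008, reject H0 at alpha = 0.05.


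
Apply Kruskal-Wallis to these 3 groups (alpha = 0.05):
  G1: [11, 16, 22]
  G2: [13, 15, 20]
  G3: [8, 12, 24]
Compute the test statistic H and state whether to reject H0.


Step 1: Combine all N = 9 observations and assign midranks.
sorted (value, group, rank): (8,G3,1), (11,G1,2), (12,G3,3), (13,G2,4), (15,G2,5), (16,G1,6), (20,G2,7), (22,G1,8), (24,G3,9)
Step 2: Sum ranks within each group.
R_1 = 16 (n_1 = 3)
R_2 = 16 (n_2 = 3)
R_3 = 13 (n_3 = 3)
Step 3: H = 12/(N(N+1)) * sum(R_i^2/n_i) - 3(N+1)
     = 12/(9*10) * (16^2/3 + 16^2/3 + 13^2/3) - 3*10
     = 0.133333 * 227 - 30
     = 0.266667.
Step 4: No ties, so H is used without correction.
Step 5: Under H0, H ~ chi^2(2); p-value = 0.875173.
Step 6: alpha = 0.05. fail to reject H0.

H = 0.2667, df = 2, p = 0.875173, fail to reject H0.


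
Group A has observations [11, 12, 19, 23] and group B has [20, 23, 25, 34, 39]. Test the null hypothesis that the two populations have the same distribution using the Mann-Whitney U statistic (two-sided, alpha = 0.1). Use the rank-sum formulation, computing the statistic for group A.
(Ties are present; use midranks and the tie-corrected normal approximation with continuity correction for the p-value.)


Step 1: Combine and sort all 9 observations; assign midranks.
sorted (value, group): (11,X), (12,X), (19,X), (20,Y), (23,X), (23,Y), (25,Y), (34,Y), (39,Y)
ranks: 11->1, 12->2, 19->3, 20->4, 23->5.5, 23->5.5, 25->7, 34->8, 39->9
Step 2: Rank sum for X: R1 = 1 + 2 + 3 + 5.5 = 11.5.
Step 3: U_X = R1 - n1(n1+1)/2 = 11.5 - 4*5/2 = 11.5 - 10 = 1.5.
       U_Y = n1*n2 - U_X = 20 - 1.5 = 18.5.
Step 4: Ties are present, so use the tie-corrected normal approximation (with continuity correction) for the p-value.
Step 5: p-value = 0.049090; compare to alpha = 0.1. reject H0.

U_X = 1.5, p = 0.049090, reject H0 at alpha = 0.1.


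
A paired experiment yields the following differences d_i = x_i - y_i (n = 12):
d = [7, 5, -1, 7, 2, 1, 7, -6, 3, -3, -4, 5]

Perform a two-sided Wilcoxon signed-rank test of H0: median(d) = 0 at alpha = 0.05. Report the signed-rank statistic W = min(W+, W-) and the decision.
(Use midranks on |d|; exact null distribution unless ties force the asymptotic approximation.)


Step 1: Drop any zero differences (none here) and take |d_i|.
|d| = [7, 5, 1, 7, 2, 1, 7, 6, 3, 3, 4, 5]
Step 2: Midrank |d_i| (ties get averaged ranks).
ranks: |7|->11, |5|->7.5, |1|->1.5, |7|->11, |2|->3, |1|->1.5, |7|->11, |6|->9, |3|->4.5, |3|->4.5, |4|->6, |5|->7.5
Step 3: Attach original signs; sum ranks with positive sign and with negative sign.
W+ = 11 + 7.5 + 11 + 3 + 1.5 + 11 + 4.5 + 7.5 = 57
W- = 1.5 + 9 + 4.5 + 6 = 21
(Check: W+ + W- = 78 should equal n(n+1)/2 = 78.)
Step 4: Test statistic W = min(W+, W-) = 21.
Step 5: Ties in |d|, so use the tie-corrected normal approximation.
        E[W] = n(n+1)/4 = 12*13/4 = 39.
        Tie groups: |d|=1 (t=2), |d|=3 (t=2), |d|=5 (t=2), |d|=7 (t=3); sum(t^3 - t) = 42.
        Var[W] = n(n+1)(2n+1)/24 - sum(t^3-t)/48 = 3900/24 - 42/48 = 161.625.
        z = (W - E[W]) / sqrt(Var[W]) = (21 - 39) / 12.7132 = -1.4159.
        Two-sided p = 2*Phi(z) = 0.156818.
Step 6: alpha = 0.05. fail to reject H0.

W+ = 57, W- = 21, W = min = 21, p = 0.156818, fail to reject H0.


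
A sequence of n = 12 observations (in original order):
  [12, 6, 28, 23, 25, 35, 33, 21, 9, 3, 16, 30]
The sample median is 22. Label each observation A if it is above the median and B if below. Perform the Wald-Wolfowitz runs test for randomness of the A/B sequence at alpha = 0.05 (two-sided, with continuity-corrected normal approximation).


Step 1: Compute median = 22; label A = above, B = below.
Labels in order: BBAAAAABBBBA  (n_A = 6, n_B = 6)
Step 2: Count runs R = 4.
Step 3: Under H0 (random ordering), E[R] = 2*n_A*n_B/(n_A+n_B) + 1 = 2*6*6/12 + 1 = 7.0000.
        Var[R] = 2*n_A*n_B*(2*n_A*n_B - n_A - n_B) / ((n_A+n_B)^2 * (n_A+n_B-1)) = 4320/1584 = 2.7273.
        SD[R] = 1.6514.
Step 4: Continuity-corrected z = (R + 0.5 - E[R]) / SD[R] = (4 + 0.5 - 7.0000) / 1.6514 = -1.5138.
Step 5: Two-sided p-value via normal approximation = 2*(1 - Phi(|z|)) = 0.130070.
Step 6: alpha = 0.05. fail to reject H0.

R = 4, z = -1.5138, p = 0.130070, fail to reject H0.


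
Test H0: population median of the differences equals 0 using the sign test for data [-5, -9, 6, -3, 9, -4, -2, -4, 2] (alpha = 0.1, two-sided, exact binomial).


Step 1: Discard zero differences. Original n = 9; n_eff = number of nonzero differences = 9.
Nonzero differences (with sign): -5, -9, +6, -3, +9, -4, -2, -4, +2
Step 2: Count signs: positive = 3, negative = 6.
Step 3: Under H0: P(positive) = 0.5, so the number of positives S ~ Bin(9, 0.5).
Step 4: Two-sided exact p-value = sum of Bin(9,0.5) probabilities at or below the observed probability = 0.507812.
Step 5: alpha = 0.1. fail to reject H0.

n_eff = 9, pos = 3, neg = 6, p = 0.507812, fail to reject H0.


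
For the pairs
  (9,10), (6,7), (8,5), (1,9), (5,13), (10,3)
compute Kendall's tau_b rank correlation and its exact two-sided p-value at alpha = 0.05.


Step 1: Enumerate the 15 unordered pairs (i,j) with i<j and classify each by sign(x_j-x_i) * sign(y_j-y_i).
  (1,2):dx=-3,dy=-3->C; (1,3):dx=-1,dy=-5->C; (1,4):dx=-8,dy=-1->C; (1,5):dx=-4,dy=+3->D
  (1,6):dx=+1,dy=-7->D; (2,3):dx=+2,dy=-2->D; (2,4):dx=-5,dy=+2->D; (2,5):dx=-1,dy=+6->D
  (2,6):dx=+4,dy=-4->D; (3,4):dx=-7,dy=+4->D; (3,5):dx=-3,dy=+8->D; (3,6):dx=+2,dy=-2->D
  (4,5):dx=+4,dy=+4->C; (4,6):dx=+9,dy=-6->D; (5,6):dx=+5,dy=-10->D
Step 2: C = 4, D = 11, total pairs = 15.
Step 3: tau = (C - D)/(n(n-1)/2) = (4 - 11)/15 = -0.466667.
Step 4: Exact two-sided p-value (enumerate n! = 720 permutations of y under H0): p = 0.272222.
Step 5: alpha = 0.05. fail to reject H0.

tau_b = -0.4667 (C=4, D=11), p = 0.272222, fail to reject H0.
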